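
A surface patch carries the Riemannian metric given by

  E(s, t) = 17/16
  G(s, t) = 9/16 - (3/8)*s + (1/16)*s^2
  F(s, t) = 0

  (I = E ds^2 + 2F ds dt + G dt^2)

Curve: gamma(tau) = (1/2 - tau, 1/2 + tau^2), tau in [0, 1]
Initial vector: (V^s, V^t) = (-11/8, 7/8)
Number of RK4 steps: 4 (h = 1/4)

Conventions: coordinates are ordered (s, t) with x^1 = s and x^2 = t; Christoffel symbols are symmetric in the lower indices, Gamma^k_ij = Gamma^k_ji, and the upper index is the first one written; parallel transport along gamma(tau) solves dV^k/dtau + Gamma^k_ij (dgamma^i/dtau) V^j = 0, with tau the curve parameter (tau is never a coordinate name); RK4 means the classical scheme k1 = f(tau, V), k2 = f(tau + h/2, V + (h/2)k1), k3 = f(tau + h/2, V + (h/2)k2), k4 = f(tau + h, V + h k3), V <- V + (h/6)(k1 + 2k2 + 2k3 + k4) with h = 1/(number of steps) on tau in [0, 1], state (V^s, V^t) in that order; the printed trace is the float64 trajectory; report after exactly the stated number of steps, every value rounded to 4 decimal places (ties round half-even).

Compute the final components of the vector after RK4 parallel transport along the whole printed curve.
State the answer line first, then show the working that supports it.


Answer: V^s = -1.4622, V^t = 0.2177

gamma'(tau) = (-1, 2*tau); f(tau, V)^k = -Gamma^k_ij(gamma(tau)) gamma'^i(tau) V^j; h = 1/4; intermediate values shown to 6 dp
curve data and Christoffel symbols at the stage parameters:
  tau = 0.000000: gamma = (0.500000, 0.500000), gamma' = (-1.000000, 0.000000); Gamma_sss = 0.000000, Gamma_sst = 0.000000, Gamma_stt = 0.147059, Gamma_tss = 0.000000, Gamma_tst = -0.400000, Gamma_ttt = 0.000000
  tau = 0.125000: gamma = (0.375000, 0.515625), gamma' = (-1.000000, 0.250000); Gamma_sss = 0.000000, Gamma_sst = 0.000000, Gamma_stt = 0.154412, Gamma_tss = 0.000000, Gamma_tst = -0.380952, Gamma_ttt = 0.000000
  tau = 0.250000: gamma = (0.250000, 0.562500), gamma' = (-1.000000, 0.500000); Gamma_sss = 0.000000, Gamma_sst = 0.000000, Gamma_stt = 0.161765, Gamma_tss = 0.000000, Gamma_tst = -0.363636, Gamma_ttt = 0.000000
  tau = 0.375000: gamma = (0.125000, 0.640625), gamma' = (-1.000000, 0.750000); Gamma_sss = 0.000000, Gamma_sst = 0.000000, Gamma_stt = 0.169118, Gamma_tss = 0.000000, Gamma_tst = -0.347826, Gamma_ttt = 0.000000
  tau = 0.500000: gamma = (0.000000, 0.750000), gamma' = (-1.000000, 1.000000); Gamma_sss = 0.000000, Gamma_sst = 0.000000, Gamma_stt = 0.176471, Gamma_tss = 0.000000, Gamma_tst = -0.333333, Gamma_ttt = 0.000000
  tau = 0.625000: gamma = (-0.125000, 0.890625), gamma' = (-1.000000, 1.250000); Gamma_sss = 0.000000, Gamma_sst = 0.000000, Gamma_stt = 0.183824, Gamma_tss = 0.000000, Gamma_tst = -0.320000, Gamma_ttt = 0.000000
  tau = 0.750000: gamma = (-0.250000, 1.062500), gamma' = (-1.000000, 1.500000); Gamma_sss = 0.000000, Gamma_sst = 0.000000, Gamma_stt = 0.191176, Gamma_tss = 0.000000, Gamma_tst = -0.307692, Gamma_ttt = 0.000000
  tau = 0.875000: gamma = (-0.375000, 1.265625), gamma' = (-1.000000, 1.750000); Gamma_sss = 0.000000, Gamma_sst = 0.000000, Gamma_stt = 0.198529, Gamma_tss = 0.000000, Gamma_tst = -0.296296, Gamma_ttt = 0.000000
  tau = 1.000000: gamma = (-0.500000, 1.500000), gamma' = (-1.000000, 2.000000); Gamma_sss = 0.000000, Gamma_sst = 0.000000, Gamma_stt = 0.205882, Gamma_tss = 0.000000, Gamma_tst = -0.285714, Gamma_ttt = 0.000000
step 0: V^s = -1.3750, V^t = 0.8750
step 1: k1 = (0.000000, -0.350000), k2 = (-0.032089, -0.447619), k3 = (-0.031618, -0.443353), k4 = (-0.061807, -0.529314); V <- V + (h/6)(k1 + 2k2 + 2k3 + k4): V^s = -1.3829, V^t = 0.7641
step 2: k1 = (-0.061803, -0.529293), k2 = (-0.088527, -0.605534), k3 = (-0.087318, -0.603090), k4 = (-0.108237, -0.672685); V <- V + (h/6)(k1 + 2k2 + 2k3 + k4): V^s = -1.4046, V^t = 0.6133
step 3: k1 = (-0.108232, -0.672645), k2 = (-0.121607, -0.736615), k3 = (-0.119769, -0.734725), k4 = (-0.123203, -0.794301); V <- V + (h/6)(k1 + 2k2 + 2k3 + k4): V^s = -1.4344, V^t = 0.4296
step 4: k1 = (-0.123188, -0.794200), k2 = (-0.114756, -0.849605), k3 = (-0.112350, -0.847007), k4 = (-0.089693, -0.897932); V <- V + (h/6)(k1 + 2k2 + 2k3 + k4): V^s = -1.4622, V^t = 0.2177


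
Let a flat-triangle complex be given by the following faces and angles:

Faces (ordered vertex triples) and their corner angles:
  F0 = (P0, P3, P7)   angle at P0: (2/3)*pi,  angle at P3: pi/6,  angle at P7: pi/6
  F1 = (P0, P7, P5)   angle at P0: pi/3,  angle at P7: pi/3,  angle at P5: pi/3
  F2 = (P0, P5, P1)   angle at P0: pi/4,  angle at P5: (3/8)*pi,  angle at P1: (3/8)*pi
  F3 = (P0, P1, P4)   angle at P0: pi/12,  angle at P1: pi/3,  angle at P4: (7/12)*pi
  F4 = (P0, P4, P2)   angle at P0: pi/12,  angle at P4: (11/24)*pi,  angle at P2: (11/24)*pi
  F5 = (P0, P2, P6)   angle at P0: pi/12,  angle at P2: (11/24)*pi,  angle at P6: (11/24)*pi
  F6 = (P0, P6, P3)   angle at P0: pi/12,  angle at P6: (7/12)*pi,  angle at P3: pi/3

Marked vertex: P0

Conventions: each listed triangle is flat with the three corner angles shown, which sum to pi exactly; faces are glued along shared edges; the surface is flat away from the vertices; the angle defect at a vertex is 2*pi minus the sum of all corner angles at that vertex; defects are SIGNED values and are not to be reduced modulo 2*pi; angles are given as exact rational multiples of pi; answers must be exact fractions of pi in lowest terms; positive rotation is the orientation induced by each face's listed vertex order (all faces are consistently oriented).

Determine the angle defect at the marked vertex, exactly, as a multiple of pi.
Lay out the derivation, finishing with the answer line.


Sum of corner angles at P0: (19/12)*pi
defect = 2*pi - (19/12)*pi

Answer: defect(P0) = (5/12)*pi


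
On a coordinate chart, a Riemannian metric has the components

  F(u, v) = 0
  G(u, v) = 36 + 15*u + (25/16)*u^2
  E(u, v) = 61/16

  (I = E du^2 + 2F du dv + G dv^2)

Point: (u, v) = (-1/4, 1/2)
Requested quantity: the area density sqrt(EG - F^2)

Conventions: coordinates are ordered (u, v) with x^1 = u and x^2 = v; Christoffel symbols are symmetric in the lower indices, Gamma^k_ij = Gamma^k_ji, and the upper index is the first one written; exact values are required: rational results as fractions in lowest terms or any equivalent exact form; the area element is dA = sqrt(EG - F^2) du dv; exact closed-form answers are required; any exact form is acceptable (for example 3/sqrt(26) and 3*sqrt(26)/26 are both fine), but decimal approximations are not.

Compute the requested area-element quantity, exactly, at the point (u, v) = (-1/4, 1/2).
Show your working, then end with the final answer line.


E = 61/16, F = 0, G = 8281/256; EG - F^2 = 505141/4096

Answer: sqrt(EG - F^2) = 91*sqrt(61)/64


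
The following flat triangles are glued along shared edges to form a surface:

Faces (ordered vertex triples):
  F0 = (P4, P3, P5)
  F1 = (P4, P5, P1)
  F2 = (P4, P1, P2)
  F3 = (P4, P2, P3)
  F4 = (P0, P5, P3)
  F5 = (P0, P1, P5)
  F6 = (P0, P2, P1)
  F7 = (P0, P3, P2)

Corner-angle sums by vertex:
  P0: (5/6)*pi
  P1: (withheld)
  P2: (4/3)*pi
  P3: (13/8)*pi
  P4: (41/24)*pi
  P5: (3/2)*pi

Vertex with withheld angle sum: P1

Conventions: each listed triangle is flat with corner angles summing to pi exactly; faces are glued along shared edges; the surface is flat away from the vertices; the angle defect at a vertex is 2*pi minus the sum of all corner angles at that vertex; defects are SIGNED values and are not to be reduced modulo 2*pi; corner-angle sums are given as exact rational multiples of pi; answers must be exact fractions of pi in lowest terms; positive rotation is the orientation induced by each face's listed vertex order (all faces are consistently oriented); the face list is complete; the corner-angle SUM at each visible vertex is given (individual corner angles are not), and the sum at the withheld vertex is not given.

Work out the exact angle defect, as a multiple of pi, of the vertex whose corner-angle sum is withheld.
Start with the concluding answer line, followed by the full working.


Answer: defect(P1) = pi

V = 6, E = 12, F = 8; chi = V - E + F = 2
Gauss-Bonnet: total defect = 2*pi*chi = 4*pi; visible defects sum to 3*pi


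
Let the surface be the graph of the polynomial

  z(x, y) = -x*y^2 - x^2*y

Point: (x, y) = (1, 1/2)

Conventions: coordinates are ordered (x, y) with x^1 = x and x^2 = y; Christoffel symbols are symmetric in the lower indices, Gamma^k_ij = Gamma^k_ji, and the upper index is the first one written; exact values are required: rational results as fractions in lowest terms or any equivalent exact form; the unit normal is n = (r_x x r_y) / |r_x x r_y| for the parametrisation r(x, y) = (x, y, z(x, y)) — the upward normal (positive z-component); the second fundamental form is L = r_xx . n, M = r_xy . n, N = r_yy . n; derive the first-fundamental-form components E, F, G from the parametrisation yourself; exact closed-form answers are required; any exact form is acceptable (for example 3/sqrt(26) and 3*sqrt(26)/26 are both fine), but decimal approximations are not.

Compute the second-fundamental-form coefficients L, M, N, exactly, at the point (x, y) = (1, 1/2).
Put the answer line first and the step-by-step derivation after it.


Answer: L = -4*sqrt(105)/105, M = -4*sqrt(105)/35, N = -8*sqrt(105)/105

z_x = -5/4, z_y = -2, z_xx = -1, z_xy = -3, z_yy = -2
E = 41/16, F = 5/2, G = 5; answer radicand W^2 = 105/16
unnormalised second-form numerators: l = -1, m = -3, n = -2; L = l/sqrt(105/16), and similarly M = m/sqrt(W^2), N = n/sqrt(W^2)


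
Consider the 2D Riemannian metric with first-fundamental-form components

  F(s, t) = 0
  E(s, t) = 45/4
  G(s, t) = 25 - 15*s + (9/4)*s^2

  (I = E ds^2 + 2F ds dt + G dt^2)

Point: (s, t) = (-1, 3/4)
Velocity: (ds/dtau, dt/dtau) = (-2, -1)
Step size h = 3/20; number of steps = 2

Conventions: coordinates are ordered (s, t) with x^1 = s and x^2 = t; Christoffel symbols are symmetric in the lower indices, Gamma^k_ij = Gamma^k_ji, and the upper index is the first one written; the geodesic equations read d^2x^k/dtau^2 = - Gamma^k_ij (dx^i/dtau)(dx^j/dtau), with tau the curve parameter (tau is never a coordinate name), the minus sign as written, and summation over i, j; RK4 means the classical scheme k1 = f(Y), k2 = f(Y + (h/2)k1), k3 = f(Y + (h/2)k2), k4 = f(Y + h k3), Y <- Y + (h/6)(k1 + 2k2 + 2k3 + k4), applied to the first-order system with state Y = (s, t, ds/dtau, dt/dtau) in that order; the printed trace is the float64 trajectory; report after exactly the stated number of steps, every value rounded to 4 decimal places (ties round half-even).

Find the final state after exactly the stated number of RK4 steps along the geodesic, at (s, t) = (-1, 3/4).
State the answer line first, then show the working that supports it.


Answer: s = -1.6341, t = 0.4877, ds/dtau = -2.2131, dt/dtau = -0.7610

f(Y) = (ds/dtau, dt/dtau, -Gamma^s_ij Y'^i Y'^j, -Gamma^t_ij Y'^i Y'^j) with the Gammas evaluated at the stage position; h = 0.150000; intermediate values shown to 6 dp
step 0: s = -1.0000, t = 0.7500, ds/dtau = -2.0000, dt/dtau = -1.0000
step 1:
  k1: at (s, t) = (-1.000000, 0.750000), (ds/dtau, dt/dtau) = (-2.000000, -1.000000); Gamma_sss = 0.000000, Gamma_sst = 0.000000, Gamma_stt = 0.866667, Gamma_tss = 0.000000, Gamma_tst = -0.230769, Gamma_ttt = 0.000000; k1 = (-2.000000, -1.000000, -0.866667, 0.923077)
  k2: at (s, t) = (-1.150000, 0.675000), (ds/dtau, dt/dtau) = (-2.065000, -0.930769); Gamma_sss = 0.000000, Gamma_sst = 0.000000, Gamma_stt = 0.896667, Gamma_tss = 0.000000, Gamma_tst = -0.223048, Gamma_ttt = 0.000000; k2 = (-2.065000, -0.930769, -0.776810, 0.857415)
  k3: at (s, t) = (-1.154875, 0.680192), (ds/dtau, dt/dtau) = (-2.058261, -0.935694); Gamma_sss = 0.000000, Gamma_sst = 0.000000, Gamma_stt = 0.897642, Gamma_tss = 0.000000, Gamma_tst = -0.222806, Gamma_ttt = 0.000000; k3 = (-2.058261, -0.935694, -0.785906, 0.858205)
  k4: at (s, t) = (-1.308739, 0.609646), (ds/dtau, dt/dtau) = (-2.117886, -0.871269); Gamma_sss = 0.000000, Gamma_sst = 0.000000, Gamma_stt = 0.928414, Gamma_tss = 0.000000, Gamma_tst = -0.215421, Gamma_ttt = 0.000000; k4 = (-2.117886, -0.871269, -0.704769, 0.795011)
  Y <- Y + (h/6)(k1 + 2k2 + 2k3 + k4): s = -1.3091, t = 0.6099, ds/dtau = -2.1174, dt/dtau = -0.8713
step 2:
  k1: at (s, t) = (-1.309110, 0.609895), (ds/dtau, dt/dtau) = (-2.117422, -0.871267); Gamma_sss = 0.000000, Gamma_sst = 0.000000, Gamma_stt = 0.928489, Gamma_tss = 0.000000, Gamma_tst = -0.215404, Gamma_ttt = 0.000000; k1 = (-2.117422, -0.871267, -0.704821, 0.794771)
  k2: at (s, t) = (-1.467917, 0.544550), (ds/dtau, dt/dtau) = (-2.170283, -0.811659); Gamma_sss = 0.000000, Gamma_sst = 0.000000, Gamma_stt = 0.960250, Gamma_tss = 0.000000, Gamma_tst = -0.208279, Gamma_ttt = 0.000000; k2 = (-2.170283, -0.811659, -0.632603, 0.733780)
  k3: at (s, t) = (-1.471881, 0.549021), (ds/dtau, dt/dtau) = (-2.164867, -0.816233); Gamma_sss = 0.000000, Gamma_sst = 0.000000, Gamma_stt = 0.961043, Gamma_tss = 0.000000, Gamma_tst = -0.208107, Gamma_ttt = 0.000000; k3 = (-2.164867, -0.816233, -0.640282, 0.735466)
  k4: at (s, t) = (-1.633840, 0.487460), (ds/dtau, dt/dtau) = (-2.213464, -0.760947); Gamma_sss = 0.000000, Gamma_sst = 0.000000, Gamma_stt = 0.993435, Gamma_tss = 0.000000, Gamma_tst = -0.201322, Gamma_ttt = 0.000000; k4 = (-2.213464, -0.760947, -0.575239, 0.678184)
  Y <- Y + (h/6)(k1 + 2k2 + 2k3 + k4): s = -1.6341, t = 0.4877, ds/dtau = -2.2131, dt/dtau = -0.7610


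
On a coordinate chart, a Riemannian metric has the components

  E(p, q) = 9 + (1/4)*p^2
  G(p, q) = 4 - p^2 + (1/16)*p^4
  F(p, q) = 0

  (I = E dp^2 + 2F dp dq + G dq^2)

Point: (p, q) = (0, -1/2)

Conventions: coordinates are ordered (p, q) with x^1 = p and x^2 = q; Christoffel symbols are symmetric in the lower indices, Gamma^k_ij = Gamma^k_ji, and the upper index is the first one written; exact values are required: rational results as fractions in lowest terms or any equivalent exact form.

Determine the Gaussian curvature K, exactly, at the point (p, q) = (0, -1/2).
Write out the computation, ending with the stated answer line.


E = 9, F = 0, G = 4, EG - F^2 = 36 at the point
E_p = 0, E_q = 0, F_p = 0, F_q = 0, G_p = 0, G_q = 0
E_qq = 0, F_pq = 0, G_pp = -2
By Brioschi, K is (det M1 - det M2) divided by (EG - F^2) squared.
M1 = [[-E_qq/2 + F_pq - G_pp/2, E_p/2, F_p - E_q/2], [F_q - G_p/2, E, F], [G_q/2, F, G]] = [[1, 0, 0], [0, 9, 0], [0, 0, 4]]; det M1 = 36
M2 = [[0, E_q/2, G_p/2], [E_q/2, E, F], [G_p/2, F, G]] = [[0, 0, 0], [0, 9, 0], [0, 0, 4]]; det M2 = 0
det M1 - det M2 = 36; K = 36 / (36)^2 = 1/36

Answer: K = 1/36


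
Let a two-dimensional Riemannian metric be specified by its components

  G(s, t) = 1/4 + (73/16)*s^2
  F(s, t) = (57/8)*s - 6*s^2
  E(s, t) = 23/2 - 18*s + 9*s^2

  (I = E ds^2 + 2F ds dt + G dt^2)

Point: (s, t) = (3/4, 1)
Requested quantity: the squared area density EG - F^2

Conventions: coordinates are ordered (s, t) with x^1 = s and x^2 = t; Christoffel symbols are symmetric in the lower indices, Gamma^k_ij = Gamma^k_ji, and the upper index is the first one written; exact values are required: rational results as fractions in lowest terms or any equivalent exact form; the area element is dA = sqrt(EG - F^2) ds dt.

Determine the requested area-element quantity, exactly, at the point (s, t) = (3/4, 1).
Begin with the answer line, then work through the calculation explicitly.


Answer: EG - F^2 = 19453/4096

E = 49/16, F = 63/32, G = 721/256; EG - F^2 = 19453/4096


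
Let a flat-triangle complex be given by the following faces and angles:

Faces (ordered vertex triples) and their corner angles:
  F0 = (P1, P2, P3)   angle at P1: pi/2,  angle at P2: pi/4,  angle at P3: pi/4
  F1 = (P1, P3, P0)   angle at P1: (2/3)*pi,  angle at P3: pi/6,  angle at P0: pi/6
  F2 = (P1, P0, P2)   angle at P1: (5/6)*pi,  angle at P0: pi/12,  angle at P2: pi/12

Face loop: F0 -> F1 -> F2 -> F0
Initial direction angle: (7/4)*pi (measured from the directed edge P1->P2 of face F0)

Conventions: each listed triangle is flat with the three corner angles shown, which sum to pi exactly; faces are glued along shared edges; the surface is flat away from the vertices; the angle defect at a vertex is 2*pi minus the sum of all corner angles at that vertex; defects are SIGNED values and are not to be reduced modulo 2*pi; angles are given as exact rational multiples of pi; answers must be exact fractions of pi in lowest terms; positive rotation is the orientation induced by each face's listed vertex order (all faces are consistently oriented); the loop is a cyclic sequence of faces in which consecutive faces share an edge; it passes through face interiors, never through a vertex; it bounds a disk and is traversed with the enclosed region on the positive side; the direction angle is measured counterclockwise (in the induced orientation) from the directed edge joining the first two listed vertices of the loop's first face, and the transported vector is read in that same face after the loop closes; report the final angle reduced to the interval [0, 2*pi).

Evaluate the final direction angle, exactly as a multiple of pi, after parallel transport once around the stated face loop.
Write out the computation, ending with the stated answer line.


enclosed vertex P1: corner angles sum to 2*pi, defect = 2*pi - 2*pi = 0
by Gauss-Bonnet the loop rotates the vector by the enclosed defect sum (positive orientation, mod 2*pi)
final angle = (7/4)*pi + 0 = (7/4)*pi (mod 2*pi)

Answer: final direction angle = (7/4)*pi


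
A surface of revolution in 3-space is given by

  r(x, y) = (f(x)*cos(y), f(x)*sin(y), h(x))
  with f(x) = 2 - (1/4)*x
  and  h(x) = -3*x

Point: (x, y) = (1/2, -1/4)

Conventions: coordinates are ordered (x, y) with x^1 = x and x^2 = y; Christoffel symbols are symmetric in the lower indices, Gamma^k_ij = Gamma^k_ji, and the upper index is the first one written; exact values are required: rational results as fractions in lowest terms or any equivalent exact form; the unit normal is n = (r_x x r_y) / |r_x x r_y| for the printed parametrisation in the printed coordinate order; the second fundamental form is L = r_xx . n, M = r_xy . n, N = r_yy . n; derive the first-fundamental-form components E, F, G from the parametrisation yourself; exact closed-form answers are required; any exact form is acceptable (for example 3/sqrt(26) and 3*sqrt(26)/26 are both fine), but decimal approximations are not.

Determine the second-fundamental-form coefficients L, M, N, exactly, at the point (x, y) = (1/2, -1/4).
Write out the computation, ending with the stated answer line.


f = 15/8, f' = -1/4, f'' = 0, h' = -3, h'' = 0
E = 145/16, F = 0, G = 225/64; answer radicand W^2 = 145/16
unnormalised second-form numerators: l = 0, m = 0, n = -45/8; L = l/sqrt(145/16), and similarly M = m/sqrt(W^2), N = n/sqrt(W^2)

Answer: L = 0, M = 0, N = -9*sqrt(145)/58


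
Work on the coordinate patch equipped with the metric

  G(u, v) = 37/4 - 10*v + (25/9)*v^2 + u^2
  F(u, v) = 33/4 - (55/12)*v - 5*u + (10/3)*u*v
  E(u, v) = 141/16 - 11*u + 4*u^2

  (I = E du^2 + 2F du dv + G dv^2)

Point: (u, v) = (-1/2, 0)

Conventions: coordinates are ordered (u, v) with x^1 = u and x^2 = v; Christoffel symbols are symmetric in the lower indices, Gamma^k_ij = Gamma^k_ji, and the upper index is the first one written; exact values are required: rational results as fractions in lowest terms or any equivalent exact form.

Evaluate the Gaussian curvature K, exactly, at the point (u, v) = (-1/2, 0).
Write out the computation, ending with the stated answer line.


E = 245/16, F = 43/4, G = 19/2, EG - F^2 = 957/32 at the point
E_u = -15, E_v = 0, F_u = -5, F_v = -25/4, G_u = -1, G_v = -10
E_vv = 0, F_uv = 10/3, G_uu = 2
Apply the Brioschi formula K = (det M1 - det M2)/(EG - F^2)^2 over the derivative matrices of E, F, G.
M1 = [[-E_vv/2 + F_uv - G_uu/2, E_u/2, F_u - E_v/2], [F_v - G_u/2, E, F], [G_v/2, F, G]] = [[7/3, -15/2, -5], [-23/4, 245/16, 43/4], [-5, 43/4, 19/2]]; det M1 = -337/32
M2 = [[0, E_v/2, G_u/2], [E_v/2, E, F], [G_u/2, F, G]] = [[0, 0, -1/2], [0, 245/16, 43/4], [-1/2, 43/4, 19/2]]; det M2 = -245/64
det M1 - det M2 = -429/64; K = -429/64 / (957/32)^2 = -208/27753

Answer: K = -208/27753


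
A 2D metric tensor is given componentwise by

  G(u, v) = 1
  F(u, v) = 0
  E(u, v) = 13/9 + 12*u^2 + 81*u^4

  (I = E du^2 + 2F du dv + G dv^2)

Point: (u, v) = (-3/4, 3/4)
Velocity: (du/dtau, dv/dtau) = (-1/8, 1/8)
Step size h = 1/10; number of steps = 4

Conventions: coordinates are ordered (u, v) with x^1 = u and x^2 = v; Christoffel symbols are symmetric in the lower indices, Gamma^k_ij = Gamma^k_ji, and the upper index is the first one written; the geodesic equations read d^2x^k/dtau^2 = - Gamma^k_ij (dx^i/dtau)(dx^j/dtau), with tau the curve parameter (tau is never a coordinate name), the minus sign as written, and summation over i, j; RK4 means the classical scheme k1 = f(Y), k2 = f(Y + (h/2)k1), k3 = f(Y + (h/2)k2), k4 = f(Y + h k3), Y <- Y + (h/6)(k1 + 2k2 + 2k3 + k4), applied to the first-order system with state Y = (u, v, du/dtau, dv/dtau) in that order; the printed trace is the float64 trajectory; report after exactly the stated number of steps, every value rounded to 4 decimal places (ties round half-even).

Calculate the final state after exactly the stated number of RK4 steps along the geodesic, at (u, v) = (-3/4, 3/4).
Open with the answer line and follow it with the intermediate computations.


Answer: u = -0.7974, v = 0.8000, du/dtau = -0.1124, dv/dtau = 0.1250

f(Y) = (du/dtau, dv/dtau, -Gamma^u_ij Y'^i Y'^j, -Gamma^v_ij Y'^i Y'^j) with the Gammas evaluated at the stage position; h = 0.100000; intermediate values shown to 6 dp
step 0: u = -0.7500, v = 0.7500, du/dtau = -0.1250, dv/dtau = 0.1250
step 1:
  k1: at (u, v) = (-0.750000, 0.750000), (du/dtau, dv/dtau) = (-0.125000, 0.125000); Gamma_uuu = -2.286697, Gamma_uuv = 0.000000, Gamma_uvv = 0.000000, Gamma_vuu = 0.000000, Gamma_vuv = 0.000000, Gamma_vvv = 0.000000; k1 = (-0.125000, 0.125000, 0.035730, 0.000000)
  k2: at (u, v) = (-0.756250, 0.756250), (du/dtau, dv/dtau) = (-0.123214, 0.125000); Gamma_uuu = -2.274096, Gamma_uuv = 0.000000, Gamma_uvv = 0.000000, Gamma_vuu = 0.000000, Gamma_vuv = 0.000000, Gamma_vvv = 0.000000; k2 = (-0.123214, 0.125000, 0.034524, 0.000000)
  k3: at (u, v) = (-0.756161, 0.756250), (du/dtau, dv/dtau) = (-0.123274, 0.125000); Gamma_uuu = -2.274276, Gamma_uuv = 0.000000, Gamma_uvv = 0.000000, Gamma_vuu = 0.000000, Gamma_vuv = 0.000000, Gamma_vvv = 0.000000; k3 = (-0.123274, 0.125000, 0.034561, 0.000000)
  k4: at (u, v) = (-0.762327, 0.762500), (du/dtau, dv/dtau) = (-0.121544, 0.125000); Gamma_uuu = -2.261900, Gamma_uuv = 0.000000, Gamma_uvv = 0.000000, Gamma_vuu = 0.000000, Gamma_vuv = 0.000000, Gamma_vvv = 0.000000; k4 = (-0.121544, 0.125000, 0.033415, 0.000000)
  Y <- Y + (h/6)(k1 + 2k2 + 2k3 + k4): u = -0.7623, v = 0.7625, du/dtau = -0.1215, dv/dtau = 0.1250
step 2:
  k1: at (u, v) = (-0.762325, 0.762500), (du/dtau, dv/dtau) = (-0.121545, 0.125000); Gamma_uuu = -2.261904, Gamma_uuv = 0.000000, Gamma_uvv = 0.000000, Gamma_vuu = 0.000000, Gamma_vuv = 0.000000, Gamma_vvv = 0.000000; k1 = (-0.121545, 0.125000, 0.033415, 0.000000)
  k2: at (u, v) = (-0.768403, 0.768750), (du/dtau, dv/dtau) = (-0.119874, 0.125000); Gamma_uuu = -2.249768, Gamma_uuv = 0.000000, Gamma_uvv = 0.000000, Gamma_vuu = 0.000000, Gamma_vuv = 0.000000, Gamma_vvv = 0.000000; k2 = (-0.119874, 0.125000, 0.032329, 0.000000)
  k3: at (u, v) = (-0.768319, 0.768750), (du/dtau, dv/dtau) = (-0.119928, 0.125000); Gamma_uuu = -2.249934, Gamma_uuv = 0.000000, Gamma_uvv = 0.000000, Gamma_vuu = 0.000000, Gamma_vuv = 0.000000, Gamma_vvv = 0.000000; k3 = (-0.119928, 0.125000, 0.032360, 0.000000)
  k4: at (u, v) = (-0.774318, 0.775000), (du/dtau, dv/dtau) = (-0.118309, 0.125000); Gamma_uuu = -2.238013, Gamma_uuv = 0.000000, Gamma_uvv = 0.000000, Gamma_vuu = 0.000000, Gamma_vuv = 0.000000, Gamma_vvv = 0.000000; k4 = (-0.118309, 0.125000, 0.031325, 0.000000)
  Y <- Y + (h/6)(k1 + 2k2 + 2k3 + k4): u = -0.7743, v = 0.7750, du/dtau = -0.1183, dv/dtau = 0.1250
step 3:
  k1: at (u, v) = (-0.774316, 0.775000), (du/dtau, dv/dtau) = (-0.118309, 0.125000); Gamma_uuu = -2.238016, Gamma_uuv = 0.000000, Gamma_uvv = 0.000000, Gamma_vuu = 0.000000, Gamma_vuv = 0.000000, Gamma_vvv = 0.000000; k1 = (-0.118309, 0.125000, 0.031326, 0.000000)
  k2: at (u, v) = (-0.780232, 0.781250), (du/dtau, dv/dtau) = (-0.116743, 0.125000); Gamma_uuu = -2.226321, Gamma_uuv = 0.000000, Gamma_uvv = 0.000000, Gamma_vuu = 0.000000, Gamma_vuv = 0.000000, Gamma_vvv = 0.000000; k2 = (-0.116743, 0.125000, 0.030342, 0.000000)
  k3: at (u, v) = (-0.780153, 0.781250), (du/dtau, dv/dtau) = (-0.116792, 0.125000); Gamma_uuu = -2.226476, Gamma_uuv = 0.000000, Gamma_uvv = 0.000000, Gamma_vuu = 0.000000, Gamma_vuv = 0.000000, Gamma_vvv = 0.000000; k3 = (-0.116792, 0.125000, 0.030370, 0.000000)
  k4: at (u, v) = (-0.785996, 0.787500), (du/dtau, dv/dtau) = (-0.115272, 0.125000); Gamma_uuu = -2.214986, Gamma_uuv = 0.000000, Gamma_uvv = 0.000000, Gamma_vuu = 0.000000, Gamma_vuv = 0.000000, Gamma_vvv = 0.000000; k4 = (-0.115272, 0.125000, 0.029432, 0.000000)
  Y <- Y + (h/6)(k1 + 2k2 + 2k3 + k4): u = -0.7860, v = 0.7875, du/dtau = -0.1153, dv/dtau = 0.1250
step 4:
  k1: at (u, v) = (-0.785994, 0.787500), (du/dtau, dv/dtau) = (-0.115273, 0.125000); Gamma_uuu = -2.214989, Gamma_uuv = 0.000000, Gamma_uvv = 0.000000, Gamma_vuu = 0.000000, Gamma_vuv = 0.000000, Gamma_vvv = 0.000000; k1 = (-0.115273, 0.125000, 0.029432, 0.000000)
  k2: at (u, v) = (-0.791757, 0.793750), (du/dtau, dv/dtau) = (-0.113801, 0.125000); Gamma_uuu = -2.203713, Gamma_uuv = 0.000000, Gamma_uvv = 0.000000, Gamma_vuu = 0.000000, Gamma_vuv = 0.000000, Gamma_vvv = 0.000000; k2 = (-0.113801, 0.125000, 0.028540, 0.000000)
  k3: at (u, v) = (-0.791684, 0.793750), (du/dtau, dv/dtau) = (-0.113846, 0.125000); Gamma_uuu = -2.203857, Gamma_uuv = 0.000000, Gamma_uvv = 0.000000, Gamma_vuu = 0.000000, Gamma_vuv = 0.000000, Gamma_vvv = 0.000000; k3 = (-0.113846, 0.125000, 0.028564, 0.000000)
  k4: at (u, v) = (-0.797378, 0.800000), (du/dtau, dv/dtau) = (-0.112417, 0.125000); Gamma_uuu = -2.192776, Gamma_uuv = 0.000000, Gamma_uvv = 0.000000, Gamma_vuu = 0.000000, Gamma_vuv = 0.000000, Gamma_vvv = 0.000000; k4 = (-0.112417, 0.125000, 0.027711, 0.000000)
  Y <- Y + (h/6)(k1 + 2k2 + 2k3 + k4): u = -0.7974, v = 0.8000, du/dtau = -0.1124, dv/dtau = 0.1250


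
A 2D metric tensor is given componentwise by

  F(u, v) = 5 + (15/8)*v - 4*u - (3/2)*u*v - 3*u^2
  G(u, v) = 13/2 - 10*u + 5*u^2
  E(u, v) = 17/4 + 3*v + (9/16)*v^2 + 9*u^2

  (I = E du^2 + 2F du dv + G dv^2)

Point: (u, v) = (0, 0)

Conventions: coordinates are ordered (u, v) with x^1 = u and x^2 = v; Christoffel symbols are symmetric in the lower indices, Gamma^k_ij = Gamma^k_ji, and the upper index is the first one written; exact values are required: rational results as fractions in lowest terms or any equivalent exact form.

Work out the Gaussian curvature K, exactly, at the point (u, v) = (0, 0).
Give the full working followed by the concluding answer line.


E = 17/4, F = 5, G = 13/2, EG - F^2 = 21/8 at the point
E_u = 0, E_v = 3, F_u = -4, F_v = 15/8, G_u = -10, G_v = 0
E_vv = 9/8, F_uv = -3/2, G_uu = 10
Evaluate Brioschi's two determinant matrices M1, M2 and divide by (EG - F^2)^2.
M1 = [[-E_vv/2 + F_uv - G_uu/2, E_u/2, F_u - E_v/2], [F_v - G_u/2, E, F], [G_v/2, F, G]] = [[-113/16, 0, -11/2], [55/8, 17/4, 5], [0, 5, 13/2]]; det M1 = -26573/128
M2 = [[0, E_v/2, G_u/2], [E_v/2, E, F], [G_u/2, F, G]] = [[0, 3/2, -5], [3/2, 17/4, 5], [-5, 5, 13/2]]; det M2 = -1567/8
det M1 - det M2 = -1501/128; K = -1501/128 / (21/8)^2 = -1501/882

Answer: K = -1501/882


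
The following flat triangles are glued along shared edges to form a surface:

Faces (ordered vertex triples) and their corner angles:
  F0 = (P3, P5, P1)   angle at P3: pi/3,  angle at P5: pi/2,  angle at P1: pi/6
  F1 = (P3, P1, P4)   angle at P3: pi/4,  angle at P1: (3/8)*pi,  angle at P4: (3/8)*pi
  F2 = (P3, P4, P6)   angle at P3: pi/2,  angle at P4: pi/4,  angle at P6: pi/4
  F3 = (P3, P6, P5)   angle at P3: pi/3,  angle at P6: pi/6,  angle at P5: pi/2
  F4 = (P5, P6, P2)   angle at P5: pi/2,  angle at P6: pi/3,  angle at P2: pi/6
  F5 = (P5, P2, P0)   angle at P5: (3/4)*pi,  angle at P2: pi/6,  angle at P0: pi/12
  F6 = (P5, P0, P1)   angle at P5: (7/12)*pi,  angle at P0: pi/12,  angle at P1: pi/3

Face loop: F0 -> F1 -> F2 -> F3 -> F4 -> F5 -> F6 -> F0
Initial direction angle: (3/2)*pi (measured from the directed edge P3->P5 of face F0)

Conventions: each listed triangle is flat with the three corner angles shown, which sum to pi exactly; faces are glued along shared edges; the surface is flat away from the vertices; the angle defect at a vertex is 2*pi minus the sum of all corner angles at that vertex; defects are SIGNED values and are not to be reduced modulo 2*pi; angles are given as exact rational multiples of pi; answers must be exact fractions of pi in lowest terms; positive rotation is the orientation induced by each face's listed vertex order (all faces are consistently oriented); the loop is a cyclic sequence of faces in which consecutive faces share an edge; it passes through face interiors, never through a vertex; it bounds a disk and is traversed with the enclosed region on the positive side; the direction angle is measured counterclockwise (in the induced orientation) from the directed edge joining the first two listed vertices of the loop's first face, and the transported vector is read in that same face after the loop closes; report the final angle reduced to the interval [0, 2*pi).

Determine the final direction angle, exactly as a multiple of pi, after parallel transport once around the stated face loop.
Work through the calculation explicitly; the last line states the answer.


enclosed vertex P3: corner angles sum to (17/12)*pi, defect = 2*pi - (17/12)*pi = (7/12)*pi
enclosed vertex P5: corner angles sum to (17/6)*pi, defect = 2*pi - (17/6)*pi = (-5/6)*pi
the rotation equals the total enclosed defect, so the final angle is initial + defects (mod 2*pi)
final angle = (3/2)*pi - pi/4 = (5/4)*pi (mod 2*pi)

Answer: final direction angle = (5/4)*pi


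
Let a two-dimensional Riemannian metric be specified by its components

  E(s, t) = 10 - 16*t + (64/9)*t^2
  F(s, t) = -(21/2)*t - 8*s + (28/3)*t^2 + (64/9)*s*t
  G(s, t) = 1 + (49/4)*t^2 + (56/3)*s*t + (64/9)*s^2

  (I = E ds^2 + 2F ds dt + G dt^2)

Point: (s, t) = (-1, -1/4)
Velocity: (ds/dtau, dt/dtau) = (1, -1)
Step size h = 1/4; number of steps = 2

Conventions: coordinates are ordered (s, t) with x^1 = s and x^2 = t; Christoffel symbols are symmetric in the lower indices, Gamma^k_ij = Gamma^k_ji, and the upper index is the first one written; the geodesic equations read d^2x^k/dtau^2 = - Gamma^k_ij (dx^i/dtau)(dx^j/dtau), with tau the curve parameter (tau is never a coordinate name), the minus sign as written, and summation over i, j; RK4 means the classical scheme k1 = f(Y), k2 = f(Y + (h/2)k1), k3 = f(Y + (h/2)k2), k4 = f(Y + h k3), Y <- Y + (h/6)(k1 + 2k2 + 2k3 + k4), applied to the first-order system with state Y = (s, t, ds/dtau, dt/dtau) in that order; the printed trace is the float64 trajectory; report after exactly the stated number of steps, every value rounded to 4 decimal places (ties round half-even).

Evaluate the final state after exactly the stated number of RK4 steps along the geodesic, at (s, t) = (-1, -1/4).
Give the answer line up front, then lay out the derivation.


Answer: s = -0.5256, t = -0.7733, ds/dtau = 0.9072, dt/dtau = -1.0821

f(Y) = (ds/dtau, dt/dtau, -Gamma^s_ij Y'^i Y'^j, -Gamma^t_ij Y'^i Y'^j) with the Gammas evaluated at the stage position; h = 0.250000; intermediate values shown to 6 dp
step 0: s = -1.0000, t = -0.2500, ds/dtau = 1.0000, dt/dtau = -1.0000
step 1:
  k1: at (s, t) = (-1.000000, -0.250000), (ds/dtau, dt/dtau) = (1.000000, -1.000000); Gamma_sss = 0.000000, Gamma_sst = -0.362303, Gamma_stt = -0.475523, Gamma_tss = 0.000000, Gamma_tst = -0.349952, Gamma_ttt = -0.459312; k1 = (1.000000, -1.000000, -0.249083, -0.240592)
  k2: at (s, t) = (-0.875000, -0.375000), (ds/dtau, dt/dtau) = (0.968865, -1.030074); Gamma_sss = 0.000000, Gamma_sst = -0.352127, Gamma_stt = -0.462167, Gamma_tss = 0.000000, Gamma_tst = -0.320949, Gamma_ttt = -0.421246; k2 = (0.968865, -1.030074, -0.212464, -0.193652)
  k3: at (s, t) = (-0.878892, -0.378759), (ds/dtau, dt/dtau) = (0.973442, -1.024207); Gamma_sss = 0.000000, Gamma_sst = -0.350092, Gamma_stt = -0.459495, Gamma_tss = 0.000000, Gamma_tst = -0.320351, Gamma_ttt = -0.420461; k3 = (0.973442, -1.024207, -0.216077, -0.197721)
  k4: at (s, t) = (-0.756639, -0.506052), (ds/dtau, dt/dtau) = (0.945981, -1.049430); Gamma_sss = 0.000000, Gamma_sst = -0.338412, Gamma_stt = -0.444166, Gamma_tss = 0.000000, Gamma_tst = -0.294796, Gamma_ttt = -0.386919; k4 = (0.945981, -1.049430, -0.182750, -0.159196)
  Y <- Y + (h/6)(k1 + 2k2 + 2k3 + k4): s = -0.7571, t = -0.5066, ds/dtau = 0.9463, dt/dtau = -1.0493
step 2:
  k1: at (s, t) = (-0.757059, -0.506583), (ds/dtau, dt/dtau) = (0.946295, -1.049272); Gamma_sss = 0.000000, Gamma_sst = -0.338178, Gamma_stt = -0.443859, Gamma_tss = 0.000000, Gamma_tst = -0.294727, Gamma_ttt = -0.386829; k1 = (0.946295, -1.049272, -0.182892, -0.159393)
  k2: at (s, t) = (-0.638772, -0.637742), (ds/dtau, dt/dtau) = (0.923434, -1.069196); Gamma_sss = 0.000000, Gamma_sst = -0.324876, Gamma_stt = -0.426400, Gamma_tss = 0.000000, Gamma_tst = -0.271994, Gamma_ttt = -0.356992; k2 = (0.923434, -1.069196, -0.154069, -0.128990)
  k3: at (s, t) = (-0.641629, -0.640233), (ds/dtau, dt/dtau) = (0.927037, -1.065396); Gamma_sss = 0.000000, Gamma_sst = -0.323730, Gamma_stt = -0.424895, Gamma_tss = 0.000000, Gamma_tst = -0.271775, Gamma_ttt = -0.356705; k3 = (0.927037, -1.065396, -0.157185, -0.131959)
  k4: at (s, t) = (-0.525299, -0.772932), (ds/dtau, dt/dtau) = (0.906999, -1.082262); Gamma_sss = 0.000000, Gamma_sst = -0.310441, Gamma_stt = -0.407453, Gamma_tss = 0.000000, Gamma_tst = -0.251857, Gamma_ttt = -0.330563; k4 = (0.906999, -1.082262, -0.132217, -0.107266)
  Y <- Y + (h/6)(k1 + 2k2 + 2k3 + k4): s = -0.5256, t = -0.7733, ds/dtau = 0.9072, dt/dtau = -1.0821


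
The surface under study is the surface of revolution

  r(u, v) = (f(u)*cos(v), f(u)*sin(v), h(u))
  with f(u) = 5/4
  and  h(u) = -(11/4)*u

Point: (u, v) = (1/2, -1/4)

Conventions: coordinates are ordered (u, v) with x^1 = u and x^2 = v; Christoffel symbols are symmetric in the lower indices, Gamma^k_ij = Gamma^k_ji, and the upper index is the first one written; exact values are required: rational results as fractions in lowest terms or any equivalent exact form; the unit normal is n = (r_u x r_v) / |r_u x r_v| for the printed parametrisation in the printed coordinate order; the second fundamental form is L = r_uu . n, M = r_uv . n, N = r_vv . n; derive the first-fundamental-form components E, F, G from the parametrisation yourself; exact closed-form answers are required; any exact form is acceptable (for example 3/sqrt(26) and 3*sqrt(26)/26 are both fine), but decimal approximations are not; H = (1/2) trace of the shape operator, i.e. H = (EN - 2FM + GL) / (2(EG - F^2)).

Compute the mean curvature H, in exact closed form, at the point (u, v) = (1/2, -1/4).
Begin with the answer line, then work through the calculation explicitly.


Answer: H = -2/5

f = 5/4, f' = 0, f'' = 0, h' = -11/4, h'' = 0
E = 121/16, F = 0, G = 25/16; answer radicand W^2 = 121/16
unnormalised second-form numerators: l = 0, m = 0, n = -55/16; L = l/sqrt(121/16), and similarly M = m/sqrt(W^2), N = n/sqrt(W^2)
H = (E*n - 2*F*m + G*l) / (2*(EG - F^2)*sqrt(W^2)); E*n - 2*F*m + G*l = -6655/256, EG - F^2 = 3025/256, so H = (-11/10)/sqrt(121/16)


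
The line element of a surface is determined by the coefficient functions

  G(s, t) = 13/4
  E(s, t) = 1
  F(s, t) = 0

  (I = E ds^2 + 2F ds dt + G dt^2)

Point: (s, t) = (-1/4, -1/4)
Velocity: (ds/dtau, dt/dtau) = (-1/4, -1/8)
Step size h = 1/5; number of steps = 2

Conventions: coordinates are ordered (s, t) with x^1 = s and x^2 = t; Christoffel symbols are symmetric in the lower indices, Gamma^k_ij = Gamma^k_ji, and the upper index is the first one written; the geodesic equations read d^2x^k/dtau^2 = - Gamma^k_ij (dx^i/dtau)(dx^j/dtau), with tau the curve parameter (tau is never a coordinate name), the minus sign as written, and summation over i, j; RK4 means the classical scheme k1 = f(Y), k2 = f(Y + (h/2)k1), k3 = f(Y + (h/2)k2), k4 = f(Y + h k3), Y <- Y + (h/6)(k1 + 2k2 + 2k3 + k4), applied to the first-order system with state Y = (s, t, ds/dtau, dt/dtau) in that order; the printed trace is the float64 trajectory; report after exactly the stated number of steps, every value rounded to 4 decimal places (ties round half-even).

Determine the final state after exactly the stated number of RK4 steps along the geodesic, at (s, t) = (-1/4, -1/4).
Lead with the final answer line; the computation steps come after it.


Answer: s = -0.3500, t = -0.3000, ds/dtau = -0.2500, dt/dtau = -0.1250

f(Y) = (ds/dtau, dt/dtau, -Gamma^s_ij Y'^i Y'^j, -Gamma^t_ij Y'^i Y'^j) with the Gammas evaluated at the stage position; h = 0.200000; intermediate values shown to 6 dp
step 0: s = -0.2500, t = -0.2500, ds/dtau = -0.2500, dt/dtau = -0.1250
step 1:
  k1: at (s, t) = (-0.250000, -0.250000), (ds/dtau, dt/dtau) = (-0.250000, -0.125000); Gamma_sss = 0.000000, Gamma_sst = 0.000000, Gamma_stt = 0.000000, Gamma_tss = 0.000000, Gamma_tst = 0.000000, Gamma_ttt = 0.000000; k1 = (-0.250000, -0.125000, 0.000000, 0.000000)
  k2: at (s, t) = (-0.275000, -0.262500), (ds/dtau, dt/dtau) = (-0.250000, -0.125000); Gamma_sss = 0.000000, Gamma_sst = 0.000000, Gamma_stt = 0.000000, Gamma_tss = 0.000000, Gamma_tst = 0.000000, Gamma_ttt = 0.000000; k2 = (-0.250000, -0.125000, 0.000000, 0.000000)
  k3: at (s, t) = (-0.275000, -0.262500), (ds/dtau, dt/dtau) = (-0.250000, -0.125000); Gamma_sss = 0.000000, Gamma_sst = 0.000000, Gamma_stt = 0.000000, Gamma_tss = 0.000000, Gamma_tst = 0.000000, Gamma_ttt = 0.000000; k3 = (-0.250000, -0.125000, 0.000000, 0.000000)
  k4: at (s, t) = (-0.300000, -0.275000), (ds/dtau, dt/dtau) = (-0.250000, -0.125000); Gamma_sss = 0.000000, Gamma_sst = 0.000000, Gamma_stt = 0.000000, Gamma_tss = 0.000000, Gamma_tst = 0.000000, Gamma_ttt = 0.000000; k4 = (-0.250000, -0.125000, 0.000000, 0.000000)
  Y <- Y + (h/6)(k1 + 2k2 + 2k3 + k4): s = -0.3000, t = -0.2750, ds/dtau = -0.2500, dt/dtau = -0.1250
step 2:
  k1: at (s, t) = (-0.300000, -0.275000), (ds/dtau, dt/dtau) = (-0.250000, -0.125000); Gamma_sss = 0.000000, Gamma_sst = 0.000000, Gamma_stt = 0.000000, Gamma_tss = 0.000000, Gamma_tst = 0.000000, Gamma_ttt = 0.000000; k1 = (-0.250000, -0.125000, 0.000000, 0.000000)
  k2: at (s, t) = (-0.325000, -0.287500), (ds/dtau, dt/dtau) = (-0.250000, -0.125000); Gamma_sss = 0.000000, Gamma_sst = 0.000000, Gamma_stt = 0.000000, Gamma_tss = 0.000000, Gamma_tst = 0.000000, Gamma_ttt = 0.000000; k2 = (-0.250000, -0.125000, 0.000000, 0.000000)
  k3: at (s, t) = (-0.325000, -0.287500), (ds/dtau, dt/dtau) = (-0.250000, -0.125000); Gamma_sss = 0.000000, Gamma_sst = 0.000000, Gamma_stt = 0.000000, Gamma_tss = 0.000000, Gamma_tst = 0.000000, Gamma_ttt = 0.000000; k3 = (-0.250000, -0.125000, 0.000000, 0.000000)
  k4: at (s, t) = (-0.350000, -0.300000), (ds/dtau, dt/dtau) = (-0.250000, -0.125000); Gamma_sss = 0.000000, Gamma_sst = 0.000000, Gamma_stt = 0.000000, Gamma_tss = 0.000000, Gamma_tst = 0.000000, Gamma_ttt = 0.000000; k4 = (-0.250000, -0.125000, 0.000000, 0.000000)
  Y <- Y + (h/6)(k1 + 2k2 + 2k3 + k4): s = -0.3500, t = -0.3000, ds/dtau = -0.2500, dt/dtau = -0.1250


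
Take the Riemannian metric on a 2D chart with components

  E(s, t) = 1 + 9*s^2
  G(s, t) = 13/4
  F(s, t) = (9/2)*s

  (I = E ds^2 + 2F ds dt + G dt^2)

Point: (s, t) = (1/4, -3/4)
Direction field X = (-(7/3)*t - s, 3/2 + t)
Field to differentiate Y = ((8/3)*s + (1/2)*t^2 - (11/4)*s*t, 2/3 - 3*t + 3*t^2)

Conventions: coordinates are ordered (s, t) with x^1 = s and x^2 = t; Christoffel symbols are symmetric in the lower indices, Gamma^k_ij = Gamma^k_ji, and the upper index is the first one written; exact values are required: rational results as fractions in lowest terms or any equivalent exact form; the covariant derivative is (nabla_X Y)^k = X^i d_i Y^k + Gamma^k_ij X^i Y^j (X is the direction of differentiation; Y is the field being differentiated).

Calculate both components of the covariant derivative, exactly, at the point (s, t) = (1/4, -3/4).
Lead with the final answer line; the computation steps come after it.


Answer: (nabla_X Y)^s = 28543/3904, (nabla_X Y)^t = -2961/976

E = 25/16, F = 9/8, G = 13/4 at the point
E_s = 9/2, E_t = 0, F_s = 9/2, F_t = 0, G_s = 0, G_t = 0
EG - F^2 = 61/16;  g^inv = (16/61) * [[13/4, -9/8], [-9/8, 25/16]]
first-kind symbols [ij,l] = (1/2)(d_i g_jl + d_j g_il - d_l g_ij): [ss,s] = E_s/2 = 9/4, [ss,t] = F_s - E_t/2 = 9/2, [st,s] = E_t/2 = 0, [st,t] = G_s/2 = 0, [tt,s] = F_t - G_s/2 = 0, [tt,t] = G_t/2 = 0
Gamma^s_ij = (G*[ij,s] - F*[ij,t])/(EG - F^2), Gamma^t_ij = (E*[ij,t] - F*[ij,s])/(EG - F^2)
Gamma_sss = 36/61, Gamma_sst = 0, Gamma_stt = 0, Gamma_tss = 72/61, Gamma_tst = 0, Gamma_ttt = 0
X = (3/2, 3/4), Y = (281/192, 221/48) at the point
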